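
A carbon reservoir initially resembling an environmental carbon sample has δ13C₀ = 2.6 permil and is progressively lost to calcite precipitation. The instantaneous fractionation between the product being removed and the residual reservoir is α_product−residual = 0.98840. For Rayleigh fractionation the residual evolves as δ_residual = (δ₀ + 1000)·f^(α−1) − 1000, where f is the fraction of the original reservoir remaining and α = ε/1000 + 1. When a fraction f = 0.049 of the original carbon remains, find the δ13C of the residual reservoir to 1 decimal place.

38.3 permil

Rayleigh residual: δ_res = (δ₀ + 1000)·f^(α−1) − 1000
α − 1 = -0.01160
f^(α−1) = 0.049^(-0.01160) = 1.035604
δ_res = (2.6 + 1000) × 1.035604 − 1000 = 1038.297 − 1000 = 38.30 permil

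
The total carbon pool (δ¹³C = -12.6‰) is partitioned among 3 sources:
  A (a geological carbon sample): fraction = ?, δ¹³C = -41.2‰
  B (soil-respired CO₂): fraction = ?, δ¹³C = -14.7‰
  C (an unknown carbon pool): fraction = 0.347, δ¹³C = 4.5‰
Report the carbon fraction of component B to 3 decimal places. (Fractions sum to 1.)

0.481

Let f_B and f_A be the unknown fractions; fractions sum to 1 so f_B + f_A = 0.653.
Mass balance: Σ fᵢ·δᵢ = δ_bulk ⇒ f_B·(-14.7) + f_A·(-41.2) = -12.6 − (1.561) = -14.162
Substitute f_A = 0.653 − f_B:
f_B·(-14.7 − -41.2) = -14.162 − 0.653×(-41.2) = 12.742
f_B = 12.742 / 26.5 = 0.4808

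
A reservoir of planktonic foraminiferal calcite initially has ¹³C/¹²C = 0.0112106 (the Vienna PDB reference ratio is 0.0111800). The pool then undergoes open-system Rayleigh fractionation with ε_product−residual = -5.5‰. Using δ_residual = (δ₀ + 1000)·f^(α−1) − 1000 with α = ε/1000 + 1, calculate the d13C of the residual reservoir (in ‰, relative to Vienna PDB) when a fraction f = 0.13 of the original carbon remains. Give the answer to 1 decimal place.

14.1‰

δ₀ = (0.0112106/0.0111800 − 1)×1000 = (1.002737 − 1)×1000 = 2.737‰
α − 1 = ε/1000 = -0.0055
f^(α−1) = 0.13^(-0.0055) = 1.011284
δ_res = (2.737 + 1000) × 1.011284 − 1000 = 1014.052 − 1000 = 14.05‰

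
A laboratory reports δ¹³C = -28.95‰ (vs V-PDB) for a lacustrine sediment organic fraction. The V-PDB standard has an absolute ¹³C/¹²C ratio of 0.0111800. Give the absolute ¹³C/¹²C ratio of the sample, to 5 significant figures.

0.010856

R_sample = R_standard × (δ¹³C/1000 + 1)
R_sample = 0.0111800 × (-28.95/1000 + 1) = 0.0111800 × 0.971050
R_sample = 0.0108563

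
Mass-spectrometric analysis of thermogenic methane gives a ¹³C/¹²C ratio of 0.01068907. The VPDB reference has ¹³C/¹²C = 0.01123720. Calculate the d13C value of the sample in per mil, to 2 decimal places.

-48.78 per mil

d13C = (R_sample / R_standard − 1) × 1000
R_sample / R_standard = 0.01068907 / 0.01123720 = 0.951222
d13C = (0.951222 − 1) × 1000 = -48.778 per mil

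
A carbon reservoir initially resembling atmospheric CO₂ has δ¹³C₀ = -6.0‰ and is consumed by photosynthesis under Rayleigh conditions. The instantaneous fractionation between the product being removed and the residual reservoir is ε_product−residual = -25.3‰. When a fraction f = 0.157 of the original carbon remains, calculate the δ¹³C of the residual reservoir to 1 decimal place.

Rayleigh residual: δ_res = (δ₀ + 1000)·f^(α−1) − 1000
α = ε/1000 + 1 = 0.97470, so α − 1 = -0.02530
f^(α−1) = 0.157^(-0.02530) = 1.047958
δ_res = (-6.0 + 1000) × 1.047958 − 1000 = 1041.670 − 1000 = 41.67‰

41.7‰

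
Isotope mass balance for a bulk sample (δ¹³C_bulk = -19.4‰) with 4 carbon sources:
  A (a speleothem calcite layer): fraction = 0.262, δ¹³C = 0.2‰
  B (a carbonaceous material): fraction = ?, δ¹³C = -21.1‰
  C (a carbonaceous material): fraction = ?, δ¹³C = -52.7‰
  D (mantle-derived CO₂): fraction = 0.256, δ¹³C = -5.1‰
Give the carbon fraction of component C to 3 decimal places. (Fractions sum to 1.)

Let f_C and f_B be the unknown fractions; fractions sum to 1 so f_C + f_B = 0.482.
Mass balance: Σ fᵢ·δᵢ = δ_bulk ⇒ f_C·(-52.7) + f_B·(-21.1) = -19.4 − (-1.253) = -18.147
Substitute f_B = 0.482 − f_C:
f_C·(-52.7 − -21.1) = -18.147 − 0.482×(-21.1) = -7.977
f_C = -7.977 / -31.6 = 0.2524

0.252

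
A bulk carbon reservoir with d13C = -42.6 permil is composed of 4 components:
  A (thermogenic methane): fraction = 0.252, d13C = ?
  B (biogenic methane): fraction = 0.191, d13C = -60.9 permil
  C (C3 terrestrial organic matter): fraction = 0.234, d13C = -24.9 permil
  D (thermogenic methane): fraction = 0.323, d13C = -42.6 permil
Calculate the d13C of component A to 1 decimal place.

-45.2 permil

Isotope mass balance: δ_bulk = Σ fᵢ·δᵢ.
-42.6 = 0.252×δ_A + 0.191×(-60.9) + 0.234×(-24.9) + 0.323×(-42.6)
0.252·δ_A = -42.6 − (-31.218) = -11.382
δ_A = -11.382 / 0.252 = -45.17 permil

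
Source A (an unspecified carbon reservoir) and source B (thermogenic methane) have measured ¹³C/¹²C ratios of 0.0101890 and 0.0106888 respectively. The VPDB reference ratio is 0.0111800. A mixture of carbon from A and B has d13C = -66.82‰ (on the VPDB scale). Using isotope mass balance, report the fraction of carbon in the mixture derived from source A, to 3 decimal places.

δ_A = (0.0101890/0.0111800 − 1)×1000 = (0.911360 − 1)×1000 = -88.640‰
δ_B = (0.0106888/0.0111800 − 1)×1000 = (0.956064 − 1)×1000 = -43.936‰
f_A = (δ_mix − δ_B)/(δ_A − δ_B) = (-66.82 − (-43.936))/(-88.640 − (-43.936))
f_A = -22.884 / -44.705 = 0.5119

0.512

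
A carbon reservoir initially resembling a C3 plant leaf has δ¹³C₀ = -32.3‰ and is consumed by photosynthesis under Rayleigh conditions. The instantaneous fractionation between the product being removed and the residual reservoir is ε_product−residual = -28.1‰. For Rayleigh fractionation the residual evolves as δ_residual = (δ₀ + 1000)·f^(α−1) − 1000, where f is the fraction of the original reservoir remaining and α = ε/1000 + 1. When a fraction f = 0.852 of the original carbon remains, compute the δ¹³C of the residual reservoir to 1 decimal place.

-27.9‰

Rayleigh residual: δ_res = (δ₀ + 1000)·f^(α−1) − 1000
α = ε/1000 + 1 = 0.97190, so α − 1 = -0.02810
f^(α−1) = 0.852^(-0.02810) = 1.004511
δ_res = (-32.3 + 1000) × 1.004511 − 1000 = 972.065 − 1000 = -27.93‰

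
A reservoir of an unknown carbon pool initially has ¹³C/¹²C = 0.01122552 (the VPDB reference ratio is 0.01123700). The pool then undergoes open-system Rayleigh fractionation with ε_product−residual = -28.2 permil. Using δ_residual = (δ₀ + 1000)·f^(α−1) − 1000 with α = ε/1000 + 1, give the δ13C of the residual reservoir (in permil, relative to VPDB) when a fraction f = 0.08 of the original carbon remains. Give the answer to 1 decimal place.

δ₀ = (0.01122552/0.01123700 − 1)×1000 = (0.998978 − 1)×1000 = -1.022 permil
α − 1 = ε/1000 = -0.0282
f^(α−1) = 0.08^(-0.0282) = 1.073823
δ_res = (-1.022 + 1000) × 1.073823 − 1000 = 1072.726 − 1000 = 72.73 permil

72.7 permil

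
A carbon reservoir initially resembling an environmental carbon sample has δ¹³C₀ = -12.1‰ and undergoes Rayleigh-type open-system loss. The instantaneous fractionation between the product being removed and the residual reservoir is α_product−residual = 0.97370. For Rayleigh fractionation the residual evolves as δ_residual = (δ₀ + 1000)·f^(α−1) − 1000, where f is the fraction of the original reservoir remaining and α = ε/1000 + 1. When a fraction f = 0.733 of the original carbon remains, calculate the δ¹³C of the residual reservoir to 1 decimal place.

Rayleigh residual: δ_res = (δ₀ + 1000)·f^(α−1) − 1000
α − 1 = -0.02630
f^(α−1) = 0.733^(-0.02630) = 1.008202
δ_res = (-12.1 + 1000) × 1.008202 − 1000 = 996.003 − 1000 = -4.00‰

-4.0‰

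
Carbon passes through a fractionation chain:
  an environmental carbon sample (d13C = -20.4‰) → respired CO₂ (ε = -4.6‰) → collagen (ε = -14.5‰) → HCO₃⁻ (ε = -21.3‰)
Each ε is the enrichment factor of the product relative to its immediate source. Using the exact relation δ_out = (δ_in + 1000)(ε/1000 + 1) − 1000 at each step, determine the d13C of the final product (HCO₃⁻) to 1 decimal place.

-59.5‰

step 1: δ = (-20.40 + 1000)·(-4.6/1000 + 1) − 1000 = -24.91‰
step 2: δ = (-24.91 + 1000)·(-14.5/1000 + 1) − 1000 = -39.05‰
step 3: δ = (-39.05 + 1000)·(-21.3/1000 + 1) − 1000 = -59.51‰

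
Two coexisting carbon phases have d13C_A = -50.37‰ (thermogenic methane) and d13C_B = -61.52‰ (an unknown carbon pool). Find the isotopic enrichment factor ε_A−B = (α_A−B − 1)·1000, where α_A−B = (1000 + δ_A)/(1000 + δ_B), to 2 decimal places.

11.88‰

α_A−B = (1000 + -50.37) / (1000 + -61.52) = 949.63 / 938.48 = 1.011881
ε_A−B = (1.011881 − 1) × 1000 = 11.881‰
(The approximation ε ≈ δ_A − δ_B would give 11.15‰.)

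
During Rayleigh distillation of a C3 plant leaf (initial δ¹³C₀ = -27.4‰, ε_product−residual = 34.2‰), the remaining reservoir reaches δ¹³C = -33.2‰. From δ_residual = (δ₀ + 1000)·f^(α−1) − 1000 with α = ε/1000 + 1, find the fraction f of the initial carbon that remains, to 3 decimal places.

α − 1 = ε/1000 = 0.0342
(δ_res + 1000)/(δ₀ + 1000) = (-33.2 + 1000)/(-27.4 + 1000) = 966.8/972.6 = 0.994037
f = 0.994037^(1/0.0342) = exp(ln(0.994037)/0.0342) = exp(-0.00598/0.0342)
f = exp(-0.1749) = 0.8395

0.840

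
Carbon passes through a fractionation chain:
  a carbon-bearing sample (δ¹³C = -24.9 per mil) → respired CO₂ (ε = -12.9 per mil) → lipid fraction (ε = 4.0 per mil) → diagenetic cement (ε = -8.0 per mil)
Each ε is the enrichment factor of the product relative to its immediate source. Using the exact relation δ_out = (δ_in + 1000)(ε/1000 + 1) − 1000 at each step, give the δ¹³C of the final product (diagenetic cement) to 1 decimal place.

step 1: δ = (-24.90 + 1000)·(-12.9/1000 + 1) − 1000 = -37.48 per mil
step 2: δ = (-37.48 + 1000)·(4.0/1000 + 1) − 1000 = -33.63 per mil
step 3: δ = (-33.63 + 1000)·(-8.0/1000 + 1) − 1000 = -41.36 per mil

-41.4 per mil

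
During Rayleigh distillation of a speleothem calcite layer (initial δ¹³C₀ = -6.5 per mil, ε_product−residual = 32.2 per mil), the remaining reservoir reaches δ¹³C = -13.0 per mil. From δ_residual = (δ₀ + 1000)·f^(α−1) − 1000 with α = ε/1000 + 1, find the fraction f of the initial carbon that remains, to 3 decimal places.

α − 1 = ε/1000 = 0.0322
(δ_res + 1000)/(δ₀ + 1000) = (-13.0 + 1000)/(-6.5 + 1000) = 987.0/993.5 = 0.993457
f = 0.993457^(1/0.0322) = exp(ln(0.993457)/0.0322) = exp(-0.00656/0.0322)
f = exp(-0.2039) = 0.8156

0.816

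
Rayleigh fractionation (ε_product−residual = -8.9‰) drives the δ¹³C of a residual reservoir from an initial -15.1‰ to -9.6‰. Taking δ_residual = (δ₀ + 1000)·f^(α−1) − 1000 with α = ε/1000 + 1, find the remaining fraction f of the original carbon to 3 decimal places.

0.535

α − 1 = ε/1000 = -0.0089
(δ_res + 1000)/(δ₀ + 1000) = (-9.6 + 1000)/(-15.1 + 1000) = 990.4/984.9 = 1.005584
f = 1.005584^(1/-0.0089) = exp(ln(1.005584)/-0.0089) = exp(0.00557/-0.0089)
f = exp(-0.6257) = 0.5349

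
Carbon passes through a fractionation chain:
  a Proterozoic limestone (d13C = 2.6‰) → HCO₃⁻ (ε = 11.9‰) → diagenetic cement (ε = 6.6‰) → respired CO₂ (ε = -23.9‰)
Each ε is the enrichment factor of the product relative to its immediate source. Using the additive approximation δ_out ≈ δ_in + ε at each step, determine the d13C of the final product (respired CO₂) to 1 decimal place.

step 1: δ ≈ 2.6 + (11.9) = 14.5‰
step 2: δ ≈ 14.5 + (6.6) = 21.1‰
step 3: δ ≈ 21.1 + (-23.9) = -2.8‰

-2.8‰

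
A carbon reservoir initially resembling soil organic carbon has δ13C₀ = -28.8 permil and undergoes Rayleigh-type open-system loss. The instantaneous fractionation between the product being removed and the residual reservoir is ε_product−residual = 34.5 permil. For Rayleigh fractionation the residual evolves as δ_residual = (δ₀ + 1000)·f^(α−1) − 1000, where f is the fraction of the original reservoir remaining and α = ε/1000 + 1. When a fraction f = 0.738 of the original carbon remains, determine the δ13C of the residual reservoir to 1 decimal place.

-38.9 permil

Rayleigh residual: δ_res = (δ₀ + 1000)·f^(α−1) − 1000
α = ε/1000 + 1 = 1.03450, so α − 1 = 0.03450
f^(α−1) = 0.738^(0.03450) = 0.989573
δ_res = (-28.8 + 1000) × 0.989573 − 1000 = 961.074 − 1000 = -38.93 permil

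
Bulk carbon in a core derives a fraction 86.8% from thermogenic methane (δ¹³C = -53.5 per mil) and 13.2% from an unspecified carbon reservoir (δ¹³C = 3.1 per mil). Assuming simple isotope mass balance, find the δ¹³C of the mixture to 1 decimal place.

δ_mix = f_A·δ_A + f_B·δ_B
δ_mix = 0.868 × (-53.5) + 0.132 × (3.1)
δ_mix = -46.44 + 0.41 = -46.03 per mil

-46.0 per mil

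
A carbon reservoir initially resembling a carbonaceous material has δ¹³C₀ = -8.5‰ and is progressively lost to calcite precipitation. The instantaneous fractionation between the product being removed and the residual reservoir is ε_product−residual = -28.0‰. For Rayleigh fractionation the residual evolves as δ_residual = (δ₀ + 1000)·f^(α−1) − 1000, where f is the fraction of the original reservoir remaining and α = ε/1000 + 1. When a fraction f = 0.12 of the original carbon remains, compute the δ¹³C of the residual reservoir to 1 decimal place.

52.1‰

Rayleigh residual: δ_res = (δ₀ + 1000)·f^(α−1) − 1000
α = ε/1000 + 1 = 0.97200, so α − 1 = -0.02800
f^(α−1) = 0.12^(-0.02800) = 1.061165
δ_res = (-8.5 + 1000) × 1.061165 − 1000 = 1052.145 − 1000 = 52.15‰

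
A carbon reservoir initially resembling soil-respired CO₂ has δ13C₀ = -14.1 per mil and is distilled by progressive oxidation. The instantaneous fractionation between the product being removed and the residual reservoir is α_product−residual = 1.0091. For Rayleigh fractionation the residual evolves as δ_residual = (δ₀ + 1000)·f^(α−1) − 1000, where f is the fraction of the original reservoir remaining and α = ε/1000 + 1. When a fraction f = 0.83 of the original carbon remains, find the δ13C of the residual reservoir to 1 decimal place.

-15.8 per mil

Rayleigh residual: δ_res = (δ₀ + 1000)·f^(α−1) − 1000
α − 1 = 0.00910
f^(α−1) = 0.83^(0.00910) = 0.998306
δ_res = (-14.1 + 1000) × 0.998306 − 1000 = 984.230 − 1000 = -15.77 per mil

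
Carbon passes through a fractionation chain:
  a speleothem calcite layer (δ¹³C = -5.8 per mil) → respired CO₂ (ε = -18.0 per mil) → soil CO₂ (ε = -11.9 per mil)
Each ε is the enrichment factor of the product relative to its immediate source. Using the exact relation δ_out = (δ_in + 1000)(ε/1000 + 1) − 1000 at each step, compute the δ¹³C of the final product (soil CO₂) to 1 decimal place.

step 1: δ = (-5.80 + 1000)·(-18.0/1000 + 1) − 1000 = -23.70 per mil
step 2: δ = (-23.70 + 1000)·(-11.9/1000 + 1) − 1000 = -35.31 per mil

-35.3 per mil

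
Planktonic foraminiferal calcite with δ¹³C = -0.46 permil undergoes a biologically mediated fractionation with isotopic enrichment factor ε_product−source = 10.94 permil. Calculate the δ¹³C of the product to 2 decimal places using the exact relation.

10.47 permil

To first order, δ_product ≈ δ_source + ε = 10.48 permil.
Exactly, δ_product = (δ_source + 1000)·(ε/1000 + 1) − 1000.
δ_product = (-0.46 + 1000) × (10.94/1000 + 1) − 1000
δ_product = 10.475 permil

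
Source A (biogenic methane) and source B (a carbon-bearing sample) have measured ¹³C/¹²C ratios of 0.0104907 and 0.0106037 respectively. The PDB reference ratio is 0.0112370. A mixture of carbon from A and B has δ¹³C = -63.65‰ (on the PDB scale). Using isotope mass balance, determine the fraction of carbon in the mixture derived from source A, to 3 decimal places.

δ_A = (0.0104907/0.0112370 − 1)×1000 = (0.933585 − 1)×1000 = -66.415‰
δ_B = (0.0106037/0.0112370 − 1)×1000 = (0.943642 − 1)×1000 = -56.358‰
f_A = (δ_mix − δ_B)/(δ_A − δ_B) = (-63.65 − (-56.358))/(-66.415 − (-56.358))
f_A = -7.292 / -10.056 = 0.7251

0.725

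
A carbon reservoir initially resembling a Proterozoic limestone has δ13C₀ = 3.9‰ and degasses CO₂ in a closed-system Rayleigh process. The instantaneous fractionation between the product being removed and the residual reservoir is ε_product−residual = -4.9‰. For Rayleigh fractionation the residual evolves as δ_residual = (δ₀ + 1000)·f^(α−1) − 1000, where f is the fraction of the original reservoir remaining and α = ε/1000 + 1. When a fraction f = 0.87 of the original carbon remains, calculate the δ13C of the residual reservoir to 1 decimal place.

Rayleigh residual: δ_res = (δ₀ + 1000)·f^(α−1) − 1000
α = ε/1000 + 1 = 0.99510, so α − 1 = -0.00490
f^(α−1) = 0.87^(-0.00490) = 1.000683
δ_res = (3.9 + 1000) × 1.000683 − 1000 = 1004.585 − 1000 = 4.59‰

4.6‰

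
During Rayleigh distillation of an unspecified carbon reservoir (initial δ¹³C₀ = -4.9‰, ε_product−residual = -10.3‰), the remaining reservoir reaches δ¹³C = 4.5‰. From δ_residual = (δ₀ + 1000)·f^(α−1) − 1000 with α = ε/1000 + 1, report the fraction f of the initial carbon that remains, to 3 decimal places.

α − 1 = ε/1000 = -0.0103
(δ_res + 1000)/(δ₀ + 1000) = (4.5 + 1000)/(-4.9 + 1000) = 1004.5/995.1 = 1.009446
f = 1.009446^(1/-0.0103) = exp(ln(1.009446)/-0.0103) = exp(0.00940/-0.0103)
f = exp(-0.9128) = 0.4014

0.401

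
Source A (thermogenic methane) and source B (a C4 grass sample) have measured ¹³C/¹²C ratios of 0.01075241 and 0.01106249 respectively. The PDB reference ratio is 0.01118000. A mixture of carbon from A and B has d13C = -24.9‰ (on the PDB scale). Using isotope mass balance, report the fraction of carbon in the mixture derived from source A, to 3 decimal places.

δ_A = (0.01075241/0.01118000 − 1)×1000 = (0.961754 − 1)×1000 = -38.246‰
δ_B = (0.01106249/0.01118000 − 1)×1000 = (0.989489 − 1)×1000 = -10.511‰
f_A = (δ_mix − δ_B)/(δ_A − δ_B) = (-24.9 − (-10.511))/(-38.246 − (-10.511))
f_A = -14.389 / -27.735 = 0.5188

0.519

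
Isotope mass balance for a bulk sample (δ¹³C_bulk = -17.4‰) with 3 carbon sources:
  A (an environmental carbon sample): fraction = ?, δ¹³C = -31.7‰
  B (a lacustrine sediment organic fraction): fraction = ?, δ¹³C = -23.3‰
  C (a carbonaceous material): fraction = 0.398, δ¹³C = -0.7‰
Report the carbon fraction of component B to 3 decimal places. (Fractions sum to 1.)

Let f_B and f_A be the unknown fractions; fractions sum to 1 so f_B + f_A = 0.602.
Mass balance: Σ fᵢ·δᵢ = δ_bulk ⇒ f_B·(-23.3) + f_A·(-31.7) = -17.4 − (-0.279) = -17.121
Substitute f_A = 0.602 − f_B:
f_B·(-23.3 − -31.7) = -17.121 − 0.602×(-31.7) = 1.962
f_B = 1.962 / 8.4 = 0.2336

0.234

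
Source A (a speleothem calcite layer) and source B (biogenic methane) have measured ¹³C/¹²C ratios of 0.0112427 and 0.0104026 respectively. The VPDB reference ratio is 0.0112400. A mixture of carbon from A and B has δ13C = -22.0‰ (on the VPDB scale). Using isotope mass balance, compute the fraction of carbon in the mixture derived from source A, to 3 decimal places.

δ_A = (0.0112427/0.0112400 − 1)×1000 = (1.000240 − 1)×1000 = 0.240‰
δ_B = (0.0104026/0.0112400 − 1)×1000 = (0.925498 − 1)×1000 = -74.502‰
f_A = (δ_mix − δ_B)/(δ_A − δ_B) = (-22.0 − (-74.502))/(0.240 − (-74.502))
f_A = 52.502 / 74.742 = 0.7024

0.702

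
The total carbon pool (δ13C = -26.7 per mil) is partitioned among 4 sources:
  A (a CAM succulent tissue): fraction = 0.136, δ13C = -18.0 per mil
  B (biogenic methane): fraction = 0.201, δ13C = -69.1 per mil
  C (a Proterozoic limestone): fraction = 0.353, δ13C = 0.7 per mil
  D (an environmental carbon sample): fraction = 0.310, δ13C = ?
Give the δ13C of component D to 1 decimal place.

-34.2 per mil

Isotope mass balance: δ_bulk = Σ fᵢ·δᵢ.
-26.7 = 0.136×(-18.0) + 0.201×(-69.1) + 0.353×(0.7) + 0.310×δ_D
0.310·δ_D = -26.7 − (-16.090) = -10.610
δ_D = -10.610 / 0.310 = -34.23 per mil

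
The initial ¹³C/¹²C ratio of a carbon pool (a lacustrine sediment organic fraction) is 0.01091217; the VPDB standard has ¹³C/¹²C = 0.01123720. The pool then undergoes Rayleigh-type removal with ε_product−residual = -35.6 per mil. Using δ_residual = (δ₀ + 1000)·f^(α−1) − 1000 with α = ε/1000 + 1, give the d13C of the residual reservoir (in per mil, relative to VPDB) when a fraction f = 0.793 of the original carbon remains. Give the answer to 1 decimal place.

-20.9 per mil

δ₀ = (0.01091217/0.01123720 − 1)×1000 = (0.971076 − 1)×1000 = -28.924 per mil
α − 1 = ε/1000 = -0.0356
f^(α−1) = 0.793^(-0.0356) = 1.008291
δ_res = (-28.924 + 1000) × 1.008291 − 1000 = 979.127 − 1000 = -20.87 per mil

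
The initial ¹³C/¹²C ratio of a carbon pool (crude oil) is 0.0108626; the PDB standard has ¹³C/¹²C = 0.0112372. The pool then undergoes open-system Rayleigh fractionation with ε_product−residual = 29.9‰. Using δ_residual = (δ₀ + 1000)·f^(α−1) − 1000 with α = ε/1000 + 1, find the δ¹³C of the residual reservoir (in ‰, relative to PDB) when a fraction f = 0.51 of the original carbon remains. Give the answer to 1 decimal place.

δ₀ = (0.0108626/0.0112372 − 1)×1000 = (0.966664 − 1)×1000 = -33.336‰
α − 1 = ε/1000 = 0.0299
f^(α−1) = 0.51^(0.0299) = 0.980068
δ_res = (-33.336 + 1000) × 0.980068 − 1000 = 947.397 − 1000 = -52.60‰

-52.6‰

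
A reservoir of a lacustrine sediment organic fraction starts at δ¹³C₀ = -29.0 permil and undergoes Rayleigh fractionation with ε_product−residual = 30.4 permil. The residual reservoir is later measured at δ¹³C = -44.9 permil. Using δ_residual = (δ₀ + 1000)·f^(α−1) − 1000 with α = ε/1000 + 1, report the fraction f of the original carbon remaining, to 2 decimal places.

0.58

α − 1 = ε/1000 = 0.0304
(δ_res + 1000)/(δ₀ + 1000) = (-44.9 + 1000)/(-29.0 + 1000) = 955.1/971.0 = 0.983625
f = 0.983625^(1/0.0304) = exp(ln(0.983625)/0.0304) = exp(-0.01651/0.0304)
f = exp(-0.5431) = 0.5809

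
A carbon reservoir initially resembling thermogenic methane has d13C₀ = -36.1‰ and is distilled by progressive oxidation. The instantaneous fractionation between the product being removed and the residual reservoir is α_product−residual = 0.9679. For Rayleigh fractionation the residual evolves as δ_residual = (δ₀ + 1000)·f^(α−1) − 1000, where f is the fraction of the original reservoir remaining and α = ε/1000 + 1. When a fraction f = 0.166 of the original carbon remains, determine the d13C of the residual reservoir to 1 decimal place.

21.1‰

Rayleigh residual: δ_res = (δ₀ + 1000)·f^(α−1) − 1000
α − 1 = -0.03210
f^(α−1) = 0.166^(-0.03210) = 1.059338
δ_res = (-36.1 + 1000) × 1.059338 − 1000 = 1021.096 − 1000 = 21.10‰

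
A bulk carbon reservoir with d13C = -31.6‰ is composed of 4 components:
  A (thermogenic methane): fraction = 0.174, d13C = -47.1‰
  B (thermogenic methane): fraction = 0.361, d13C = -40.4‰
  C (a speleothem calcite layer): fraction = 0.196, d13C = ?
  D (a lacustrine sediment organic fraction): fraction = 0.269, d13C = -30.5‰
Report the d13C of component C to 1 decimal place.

Isotope mass balance: δ_bulk = Σ fᵢ·δᵢ.
-31.6 = 0.174×(-47.1) + 0.361×(-40.4) + 0.196×δ_C + 0.269×(-30.5)
0.196·δ_C = -31.6 − (-30.984) = -0.616
δ_C = -0.616 / 0.196 = -3.14‰

-3.1‰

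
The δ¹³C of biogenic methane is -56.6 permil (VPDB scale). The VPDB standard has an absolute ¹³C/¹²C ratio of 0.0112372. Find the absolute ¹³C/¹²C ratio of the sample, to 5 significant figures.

R_sample = R_standard × (δ¹³C/1000 + 1)
R_sample = 0.0112372 × (-56.6/1000 + 1) = 0.0112372 × 0.943400
R_sample = 0.0106012

0.010601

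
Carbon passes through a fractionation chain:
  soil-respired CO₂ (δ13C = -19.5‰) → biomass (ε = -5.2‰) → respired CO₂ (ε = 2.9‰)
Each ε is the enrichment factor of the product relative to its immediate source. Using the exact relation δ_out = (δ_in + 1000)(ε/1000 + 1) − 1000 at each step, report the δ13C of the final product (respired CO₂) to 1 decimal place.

step 1: δ = (-19.50 + 1000)·(-5.2/1000 + 1) − 1000 = -24.60‰
step 2: δ = (-24.60 + 1000)·(2.9/1000 + 1) − 1000 = -21.77‰

-21.8‰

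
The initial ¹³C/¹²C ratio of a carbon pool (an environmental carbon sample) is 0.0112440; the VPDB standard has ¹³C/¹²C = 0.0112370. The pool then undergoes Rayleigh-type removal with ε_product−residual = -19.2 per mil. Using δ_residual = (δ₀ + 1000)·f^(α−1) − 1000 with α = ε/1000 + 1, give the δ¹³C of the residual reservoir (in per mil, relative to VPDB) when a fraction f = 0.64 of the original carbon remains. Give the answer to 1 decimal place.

9.2 per mil

δ₀ = (0.0112440/0.0112370 − 1)×1000 = (1.000623 − 1)×1000 = 0.623 per mil
α − 1 = ε/1000 = -0.0192
f^(α−1) = 0.64^(-0.0192) = 1.008606
δ_res = (0.623 + 1000) × 1.008606 − 1000 = 1009.234 − 1000 = 9.23 per mil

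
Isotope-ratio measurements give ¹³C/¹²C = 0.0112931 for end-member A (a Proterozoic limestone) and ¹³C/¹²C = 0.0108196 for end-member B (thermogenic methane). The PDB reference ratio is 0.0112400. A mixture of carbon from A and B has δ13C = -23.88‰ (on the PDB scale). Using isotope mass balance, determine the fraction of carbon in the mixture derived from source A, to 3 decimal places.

δ_A = (0.0112931/0.0112400 − 1)×1000 = (1.004724 − 1)×1000 = 4.724‰
δ_B = (0.0108196/0.0112400 − 1)×1000 = (0.962598 − 1)×1000 = -37.402‰
f_A = (δ_mix − δ_B)/(δ_A − δ_B) = (-23.88 − (-37.402))/(4.724 − (-37.402))
f_A = 13.522 / 42.126 = 0.3210

0.321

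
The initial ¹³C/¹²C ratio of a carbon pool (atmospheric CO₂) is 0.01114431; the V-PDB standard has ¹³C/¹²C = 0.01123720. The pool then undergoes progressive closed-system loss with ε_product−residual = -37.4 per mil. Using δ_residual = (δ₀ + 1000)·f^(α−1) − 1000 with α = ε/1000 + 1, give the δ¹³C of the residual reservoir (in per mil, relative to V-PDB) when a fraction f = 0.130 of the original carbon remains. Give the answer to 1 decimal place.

70.4 per mil

δ₀ = (0.01114431/0.01123720 − 1)×1000 = (0.991734 − 1)×1000 = -8.266 per mil
α − 1 = ε/1000 = -0.0374
f^(α−1) = 0.130^(-0.0374) = 1.079291
δ_res = (-8.266 + 1000) × 1.079291 − 1000 = 1070.369 − 1000 = 70.37 per mil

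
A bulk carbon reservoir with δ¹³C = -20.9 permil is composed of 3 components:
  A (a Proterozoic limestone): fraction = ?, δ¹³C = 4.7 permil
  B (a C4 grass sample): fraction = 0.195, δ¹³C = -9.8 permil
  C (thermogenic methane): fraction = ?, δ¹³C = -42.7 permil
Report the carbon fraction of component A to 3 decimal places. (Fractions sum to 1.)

0.325

Let f_A and f_C be the unknown fractions; fractions sum to 1 so f_A + f_C = 0.805.
Mass balance: Σ fᵢ·δᵢ = δ_bulk ⇒ f_A·(4.7) + f_C·(-42.7) = -20.9 − (-1.911) = -18.989
Substitute f_C = 0.805 − f_A:
f_A·(4.7 − -42.7) = -18.989 − 0.805×(-42.7) = 15.385
f_A = 15.385 / 47.4 = 0.3246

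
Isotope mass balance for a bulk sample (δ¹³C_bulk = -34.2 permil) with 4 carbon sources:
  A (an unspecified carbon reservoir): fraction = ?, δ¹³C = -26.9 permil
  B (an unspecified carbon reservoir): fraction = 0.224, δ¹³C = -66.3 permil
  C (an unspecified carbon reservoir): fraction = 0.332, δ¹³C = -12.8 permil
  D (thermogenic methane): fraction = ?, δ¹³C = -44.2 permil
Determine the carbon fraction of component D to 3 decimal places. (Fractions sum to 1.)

Let f_D and f_A be the unknown fractions; fractions sum to 1 so f_D + f_A = 0.444.
Mass balance: Σ fᵢ·δᵢ = δ_bulk ⇒ f_D·(-44.2) + f_A·(-26.9) = -34.2 − (-19.101) = -15.099
Substitute f_A = 0.444 − f_D:
f_D·(-44.2 − -26.9) = -15.099 − 0.444×(-26.9) = -3.156
f_D = -3.156 / -17.3 = 0.1824

0.182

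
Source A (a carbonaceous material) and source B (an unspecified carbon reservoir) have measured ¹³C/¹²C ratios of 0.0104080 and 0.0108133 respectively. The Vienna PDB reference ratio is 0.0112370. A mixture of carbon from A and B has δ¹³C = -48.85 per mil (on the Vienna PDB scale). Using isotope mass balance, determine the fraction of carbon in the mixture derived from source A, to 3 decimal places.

δ_A = (0.0104080/0.0112370 − 1)×1000 = (0.926226 − 1)×1000 = -73.774 per mil
δ_B = (0.0108133/0.0112370 − 1)×1000 = (0.962294 − 1)×1000 = -37.706 per mil
f_A = (δ_mix − δ_B)/(δ_A − δ_B) = (-48.85 − (-37.706))/(-73.774 − (-37.706))
f_A = -11.144 / -36.068 = 0.3090

0.309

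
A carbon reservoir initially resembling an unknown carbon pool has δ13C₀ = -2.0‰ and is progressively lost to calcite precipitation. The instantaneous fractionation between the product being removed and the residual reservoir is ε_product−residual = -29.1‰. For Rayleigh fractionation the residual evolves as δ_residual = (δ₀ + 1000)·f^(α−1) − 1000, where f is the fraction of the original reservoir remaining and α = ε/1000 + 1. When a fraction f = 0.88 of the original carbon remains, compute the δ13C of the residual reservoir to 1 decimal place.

Rayleigh residual: δ_res = (δ₀ + 1000)·f^(α−1) − 1000
α = ε/1000 + 1 = 0.97090, so α − 1 = -0.02910
f^(α−1) = 0.88^(-0.02910) = 1.003727
δ_res = (-2.0 + 1000) × 1.003727 − 1000 = 1001.719 − 1000 = 1.72‰

1.7‰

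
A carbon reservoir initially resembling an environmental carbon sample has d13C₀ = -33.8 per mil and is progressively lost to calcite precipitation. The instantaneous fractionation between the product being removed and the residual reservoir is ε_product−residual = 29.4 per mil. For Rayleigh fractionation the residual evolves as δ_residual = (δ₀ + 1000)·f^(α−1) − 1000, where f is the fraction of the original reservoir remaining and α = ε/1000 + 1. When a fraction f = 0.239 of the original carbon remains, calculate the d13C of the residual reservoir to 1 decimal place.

-73.6 per mil

Rayleigh residual: δ_res = (δ₀ + 1000)·f^(α−1) − 1000
α = ε/1000 + 1 = 1.02940, so α − 1 = 0.02940
f^(α−1) = 0.239^(0.02940) = 0.958793
δ_res = (-33.8 + 1000) × 0.958793 − 1000 = 926.386 − 1000 = -73.61 per mil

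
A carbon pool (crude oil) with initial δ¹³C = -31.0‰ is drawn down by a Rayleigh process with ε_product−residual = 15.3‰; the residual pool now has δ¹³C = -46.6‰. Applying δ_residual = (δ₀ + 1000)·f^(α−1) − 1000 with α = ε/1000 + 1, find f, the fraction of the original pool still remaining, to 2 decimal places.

0.35

α − 1 = ε/1000 = 0.0153
(δ_res + 1000)/(δ₀ + 1000) = (-46.6 + 1000)/(-31.0 + 1000) = 953.4/969.0 = 0.983901
f = 0.983901^(1/0.0153) = exp(ln(0.983901)/0.0153) = exp(-0.01623/0.0153)
f = exp(-1.0608) = 0.3462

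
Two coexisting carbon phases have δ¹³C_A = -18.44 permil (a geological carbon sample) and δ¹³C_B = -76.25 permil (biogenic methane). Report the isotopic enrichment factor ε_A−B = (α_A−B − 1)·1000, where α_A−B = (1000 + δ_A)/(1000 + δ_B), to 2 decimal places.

α_A−B = (1000 + -18.44) / (1000 + -76.25) = 981.56 / 923.75 = 1.062582
ε_A−B = (1.062582 − 1) × 1000 = 62.582 permil
(The approximation ε ≈ δ_A − δ_B would give 57.81 permil.)

62.58 permil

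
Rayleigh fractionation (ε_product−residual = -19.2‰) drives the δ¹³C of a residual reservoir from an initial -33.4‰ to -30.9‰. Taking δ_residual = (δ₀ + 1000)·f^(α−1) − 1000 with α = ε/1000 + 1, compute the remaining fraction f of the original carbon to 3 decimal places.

α − 1 = ε/1000 = -0.0192
(δ_res + 1000)/(δ₀ + 1000) = (-30.9 + 1000)/(-33.4 + 1000) = 969.1/966.6 = 1.002586
f = 1.002586^(1/-0.0192) = exp(ln(1.002586)/-0.0192) = exp(0.00258/-0.0192)
f = exp(-0.1345) = 0.8741

0.874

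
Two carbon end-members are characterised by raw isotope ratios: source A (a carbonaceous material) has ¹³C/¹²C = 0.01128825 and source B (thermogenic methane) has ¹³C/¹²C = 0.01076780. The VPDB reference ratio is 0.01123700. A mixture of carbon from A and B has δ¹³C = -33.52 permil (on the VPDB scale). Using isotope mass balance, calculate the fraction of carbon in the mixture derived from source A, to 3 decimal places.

δ_A = (0.01128825/0.01123700 − 1)×1000 = (1.004561 − 1)×1000 = 4.561 permil
δ_B = (0.01076780/0.01123700 − 1)×1000 = (0.958245 − 1)×1000 = -41.755 permil
f_A = (δ_mix − δ_B)/(δ_A − δ_B) = (-33.52 − (-41.755))/(4.561 − (-41.755))
f_A = 8.235 / 46.316 = 0.1778

0.178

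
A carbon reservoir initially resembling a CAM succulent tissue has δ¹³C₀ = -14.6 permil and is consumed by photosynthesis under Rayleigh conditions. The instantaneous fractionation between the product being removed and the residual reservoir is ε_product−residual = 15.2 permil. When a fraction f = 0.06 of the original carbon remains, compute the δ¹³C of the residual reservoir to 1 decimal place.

-55.9 permil

Rayleigh residual: δ_res = (δ₀ + 1000)·f^(α−1) − 1000
α = ε/1000 + 1 = 1.01520, so α − 1 = 0.01520
f^(α−1) = 0.06^(0.01520) = 0.958138
δ_res = (-14.6 + 1000) × 0.958138 − 1000 = 944.149 − 1000 = -55.85 permil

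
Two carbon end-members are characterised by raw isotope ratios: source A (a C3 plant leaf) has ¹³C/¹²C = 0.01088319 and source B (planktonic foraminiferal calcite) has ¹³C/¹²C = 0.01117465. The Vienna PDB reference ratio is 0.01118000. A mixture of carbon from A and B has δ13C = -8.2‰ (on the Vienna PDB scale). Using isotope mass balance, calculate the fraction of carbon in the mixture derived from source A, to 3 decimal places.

0.296

δ_A = (0.01088319/0.01118000 − 1)×1000 = (0.973452 − 1)×1000 = -26.548‰
δ_B = (0.01117465/0.01118000 − 1)×1000 = (0.999521 − 1)×1000 = -0.479‰
f_A = (δ_mix − δ_B)/(δ_A − δ_B) = (-8.2 − (-0.479))/(-26.548 − (-0.479))
f_A = -7.721 / -26.070 = 0.2962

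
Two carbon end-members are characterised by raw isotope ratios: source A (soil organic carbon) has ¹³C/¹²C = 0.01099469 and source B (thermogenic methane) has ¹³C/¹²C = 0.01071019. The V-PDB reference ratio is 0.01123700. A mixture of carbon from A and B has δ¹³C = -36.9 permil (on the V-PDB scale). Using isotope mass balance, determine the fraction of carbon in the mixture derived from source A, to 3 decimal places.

δ_A = (0.01099469/0.01123700 − 1)×1000 = (0.978436 − 1)×1000 = -21.564 permil
δ_B = (0.01071019/0.01123700 − 1)×1000 = (0.953118 − 1)×1000 = -46.882 permil
f_A = (δ_mix − δ_B)/(δ_A − δ_B) = (-36.9 − (-46.882))/(-21.564 − (-46.882))
f_A = 9.982 / 25.318 = 0.3943

0.394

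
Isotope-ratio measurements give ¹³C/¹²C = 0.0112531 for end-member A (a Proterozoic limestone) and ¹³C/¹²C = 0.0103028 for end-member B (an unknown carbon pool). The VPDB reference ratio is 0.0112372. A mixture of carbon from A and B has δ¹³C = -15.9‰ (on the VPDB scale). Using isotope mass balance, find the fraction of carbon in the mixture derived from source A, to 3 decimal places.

δ_A = (0.0112531/0.0112372 − 1)×1000 = (1.001415 − 1)×1000 = 1.415‰
δ_B = (0.0103028/0.0112372 − 1)×1000 = (0.916848 − 1)×1000 = -83.152‰
f_A = (δ_mix − δ_B)/(δ_A − δ_B) = (-15.9 − (-83.152))/(1.415 − (-83.152))
f_A = 67.252 / 84.567 = 0.7953

0.795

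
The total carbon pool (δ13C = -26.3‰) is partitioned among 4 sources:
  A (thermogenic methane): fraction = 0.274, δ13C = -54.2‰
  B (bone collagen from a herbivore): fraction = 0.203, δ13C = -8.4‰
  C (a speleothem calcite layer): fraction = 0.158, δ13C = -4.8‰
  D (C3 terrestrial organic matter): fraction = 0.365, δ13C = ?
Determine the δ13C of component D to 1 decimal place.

-24.6‰

Isotope mass balance: δ_bulk = Σ fᵢ·δᵢ.
-26.3 = 0.274×(-54.2) + 0.203×(-8.4) + 0.158×(-4.8) + 0.365×δ_D
0.365·δ_D = -26.3 − (-17.314) = -8.986
δ_D = -8.986 / 0.365 = -24.62‰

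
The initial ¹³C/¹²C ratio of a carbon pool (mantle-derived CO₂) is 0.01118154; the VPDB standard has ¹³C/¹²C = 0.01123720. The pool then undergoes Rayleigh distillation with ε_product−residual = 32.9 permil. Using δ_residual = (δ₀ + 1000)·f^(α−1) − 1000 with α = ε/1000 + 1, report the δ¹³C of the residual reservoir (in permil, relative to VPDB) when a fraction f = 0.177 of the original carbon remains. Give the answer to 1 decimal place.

-60.1 permil

δ₀ = (0.01118154/0.01123720 − 1)×1000 = (0.995047 − 1)×1000 = -4.953 permil
α − 1 = ε/1000 = 0.0329
f^(α−1) = 0.177^(0.0329) = 0.944623
δ_res = (-4.953 + 1000) × 0.944623 − 1000 = 939.944 − 1000 = -60.06 permil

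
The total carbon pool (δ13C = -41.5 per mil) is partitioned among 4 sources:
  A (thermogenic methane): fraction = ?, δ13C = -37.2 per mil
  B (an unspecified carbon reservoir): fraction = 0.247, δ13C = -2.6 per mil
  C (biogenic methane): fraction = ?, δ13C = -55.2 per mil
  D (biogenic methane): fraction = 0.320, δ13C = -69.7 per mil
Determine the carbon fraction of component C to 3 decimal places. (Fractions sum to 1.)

Let f_C and f_A be the unknown fractions; fractions sum to 1 so f_C + f_A = 0.433.
Mass balance: Σ fᵢ·δᵢ = δ_bulk ⇒ f_C·(-55.2) + f_A·(-37.2) = -41.5 − (-22.946) = -18.554
Substitute f_A = 0.433 − f_C:
f_C·(-55.2 − -37.2) = -18.554 − 0.433×(-37.2) = -2.446
f_C = -2.446 / -18.0 = 0.1359

0.136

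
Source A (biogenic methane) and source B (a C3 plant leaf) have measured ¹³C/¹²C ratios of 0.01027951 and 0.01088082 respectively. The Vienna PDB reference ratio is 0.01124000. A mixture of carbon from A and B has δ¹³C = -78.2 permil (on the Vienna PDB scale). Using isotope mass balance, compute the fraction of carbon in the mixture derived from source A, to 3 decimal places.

0.864

δ_A = (0.01027951/0.01124000 − 1)×1000 = (0.914547 − 1)×1000 = -85.453 permil
δ_B = (0.01088082/0.01124000 − 1)×1000 = (0.968044 − 1)×1000 = -31.956 permil
f_A = (δ_mix − δ_B)/(δ_A − δ_B) = (-78.2 − (-31.956))/(-85.453 − (-31.956))
f_A = -46.244 / -53.497 = 0.8644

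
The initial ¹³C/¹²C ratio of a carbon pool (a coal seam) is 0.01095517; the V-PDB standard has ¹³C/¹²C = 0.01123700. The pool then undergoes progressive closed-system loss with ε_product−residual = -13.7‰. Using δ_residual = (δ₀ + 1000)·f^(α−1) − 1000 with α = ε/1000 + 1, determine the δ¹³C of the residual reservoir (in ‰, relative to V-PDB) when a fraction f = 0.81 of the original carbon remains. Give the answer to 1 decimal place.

-22.3‰

δ₀ = (0.01095517/0.01123700 − 1)×1000 = (0.974919 − 1)×1000 = -25.081‰
α − 1 = ε/1000 = -0.0137
f^(α−1) = 0.81^(-0.0137) = 1.002891
δ_res = (-25.081 + 1000) × 1.002891 − 1000 = 977.738 − 1000 = -22.26‰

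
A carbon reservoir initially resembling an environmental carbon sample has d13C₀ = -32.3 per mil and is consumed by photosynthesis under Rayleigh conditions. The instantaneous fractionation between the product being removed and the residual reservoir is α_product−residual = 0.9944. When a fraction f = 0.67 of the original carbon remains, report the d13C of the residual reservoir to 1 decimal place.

-30.1 per mil

Rayleigh residual: δ_res = (δ₀ + 1000)·f^(α−1) − 1000
α − 1 = -0.00560
f^(α−1) = 0.67^(-0.00560) = 1.002245
δ_res = (-32.3 + 1000) × 1.002245 − 1000 = 969.873 − 1000 = -30.13 per mil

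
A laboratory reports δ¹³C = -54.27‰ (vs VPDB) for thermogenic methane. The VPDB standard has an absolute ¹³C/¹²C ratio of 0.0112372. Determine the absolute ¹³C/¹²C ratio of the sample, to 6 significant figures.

0.0106274

R_sample = R_standard × (δ¹³C/1000 + 1)
R_sample = 0.0112372 × (-54.27/1000 + 1) = 0.0112372 × 0.945730
R_sample = 0.0106274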